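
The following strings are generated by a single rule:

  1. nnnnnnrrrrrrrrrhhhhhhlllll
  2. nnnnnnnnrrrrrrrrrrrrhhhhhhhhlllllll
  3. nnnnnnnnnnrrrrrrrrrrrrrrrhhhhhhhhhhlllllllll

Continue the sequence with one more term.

The n-th term is 2n n's then 3n r's then 2n h's then 2n-1 l's, where the shown terms are n = 3, 4, 5.
At n = 6 the blocks have lengths 12, 18, 12, 11.

nnnnnnnnnnnnrrrrrrrrrrrrrrrrrrhhhhhhhhhhhhlllllllllll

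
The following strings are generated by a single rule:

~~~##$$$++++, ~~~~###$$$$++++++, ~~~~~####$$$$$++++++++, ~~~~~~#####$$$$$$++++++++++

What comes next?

Term n consists of n+1 ~'s, followed by n #'s, followed by n+1 $'s, followed by 2n +'s, where the shown terms are n = 2, 3, 4, 5.
At n = 6 the blocks have lengths 7, 6, 7, 12.

~~~~~~~######$$$$$$$++++++++++++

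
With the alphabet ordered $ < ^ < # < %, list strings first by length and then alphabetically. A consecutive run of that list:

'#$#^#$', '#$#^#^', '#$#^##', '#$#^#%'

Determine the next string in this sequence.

#$#^%$

Find the rightmost character of #$#^#% below %, bump it to the next letter, and reset everything to its right to $.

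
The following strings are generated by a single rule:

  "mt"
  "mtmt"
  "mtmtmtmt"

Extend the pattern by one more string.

mtmtmtmtmtmtmtmt

s(k+1) = s(k)·s(k) — each term doubles the last.
One more doubling of mtmtmtmt gives the answer.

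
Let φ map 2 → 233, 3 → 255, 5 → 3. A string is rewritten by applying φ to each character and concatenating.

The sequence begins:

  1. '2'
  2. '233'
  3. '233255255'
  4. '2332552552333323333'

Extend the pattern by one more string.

2332552552333323333233255255255255233255255255255

φ(2332552552333323333) expands symbol-by-symbol to 233 255 255 233 3 3 233 3 3 233 255 255 255 255 233 255 255 255 255; joining the 19 pieces gives the next term.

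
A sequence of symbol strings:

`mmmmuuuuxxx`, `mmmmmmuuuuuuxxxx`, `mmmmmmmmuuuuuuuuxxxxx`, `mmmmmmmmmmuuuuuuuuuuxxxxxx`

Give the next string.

mmmmmmmmmmmmuuuuuuuuuuuuxxxxxxx

Reading off run lengths: m runs 4, 6, 8, 10; u runs 4, 6, 8, 10; x runs 3, 4, 5, 6 — each is linear in n, where the shown terms are n = 2, 3, 4, 5.
At n = 6 the blocks have lengths 12, 12, 7.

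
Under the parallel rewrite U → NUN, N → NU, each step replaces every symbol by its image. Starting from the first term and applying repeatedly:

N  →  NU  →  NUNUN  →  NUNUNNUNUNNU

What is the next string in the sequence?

Apply φ to NUNUNNUNUNNU symbol by symbol: N→NU, U→NUN, N→NU, U→NUN, N→NU, N→NU, U→NUN, N→NU, U→NUN, N→NU, N→NU, U→NUN; joined: NU NUN NU NUN NU NU NUN NU NUN NU NU NUN.

NUNUNNUNUNNUNUNUNNUNUNNUNUNUN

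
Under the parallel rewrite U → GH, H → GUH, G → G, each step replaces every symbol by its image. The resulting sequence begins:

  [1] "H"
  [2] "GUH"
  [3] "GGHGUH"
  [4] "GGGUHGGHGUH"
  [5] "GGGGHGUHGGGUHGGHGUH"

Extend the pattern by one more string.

Rewriting the 19 symbols of GGGGHGUHGGGUHGGHGUH one by one yields G G G G GUH G GH GUH G G G GH GUH G G GUH G GH GUH; concatenated:

GGGGGUHGGHGUHGGGGHGUHGGGUHGGHGUH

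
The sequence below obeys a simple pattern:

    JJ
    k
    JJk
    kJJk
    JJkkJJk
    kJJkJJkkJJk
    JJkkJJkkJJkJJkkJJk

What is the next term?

kJJkJJkkJJkJJkkJJkkJJkJJkkJJk

This is a Fibonacci-style word recurrence s(k) = s(k−2)·s(k−1): e.g. JJ·k = JJk.
The next term joins kJJkJJkkJJk and JJkkJJkkJJkJJkkJJk.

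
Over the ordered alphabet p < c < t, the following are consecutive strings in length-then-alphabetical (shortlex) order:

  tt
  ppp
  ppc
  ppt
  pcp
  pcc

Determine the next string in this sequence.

pct

The successor of pcc increments the rightmost position that isn't already t and resets every position after it to p.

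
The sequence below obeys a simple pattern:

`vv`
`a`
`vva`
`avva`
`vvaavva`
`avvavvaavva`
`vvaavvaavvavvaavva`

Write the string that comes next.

avvavvaavvavvaavvaavvavvaavva

Each term (from the third on) is the two preceding terms concatenated in order: term 3 = vv·a = vva.
Continuing: avvavvaavva · vvaavvaavvavvaavva gives term 8.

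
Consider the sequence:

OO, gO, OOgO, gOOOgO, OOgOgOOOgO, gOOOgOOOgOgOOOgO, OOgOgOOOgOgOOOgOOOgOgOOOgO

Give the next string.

This is a Fibonacci-style word recurrence s(k) = s(k−2)·s(k−1): e.g. OO·gO = OOgO.
So term 8 is gOOOgOOOgOgOOOgO·OOgOgOOOgOgOOOgOOOgOgOOOgO.

gOOOgOOOgOgOOOgOOOgOgOOOgOgOOOgOOOgOgOOOgO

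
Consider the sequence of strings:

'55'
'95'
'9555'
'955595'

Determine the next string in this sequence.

9555959555

From term 3 onward, concatenate the last term with the second-to-last: 95·55 = 9555, 9555·95 = 955595, …
So term 5 is 955595·9555.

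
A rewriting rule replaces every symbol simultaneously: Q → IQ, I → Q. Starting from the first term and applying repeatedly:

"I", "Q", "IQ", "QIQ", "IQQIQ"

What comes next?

Rewriting each symbol of IQQIQ: I→Q, Q→IQ, Q→IQ, I→Q, Q→IQ, which concatenates to Q IQ IQ Q IQ.

QIQIQQIQ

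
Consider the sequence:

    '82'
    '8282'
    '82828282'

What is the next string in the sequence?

Each string is two copies of the previous one concatenated.
Doubling 82828282:

8282828282828282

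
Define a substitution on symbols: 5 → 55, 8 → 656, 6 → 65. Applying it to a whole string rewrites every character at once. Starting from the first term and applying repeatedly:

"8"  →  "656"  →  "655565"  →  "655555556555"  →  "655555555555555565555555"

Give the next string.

655555555555555555555555555555556555555555555555

Replace each of the 24 characters of 655555555555555565555555 in place — 65 55 55 55 55 55 55 55 55 55 55 55 55 55 55 55 65 55 55 55 55 55 55 55 — and concatenate.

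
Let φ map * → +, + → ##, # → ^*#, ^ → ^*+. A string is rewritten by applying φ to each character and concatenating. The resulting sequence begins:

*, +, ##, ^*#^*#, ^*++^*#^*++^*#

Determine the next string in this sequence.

Replace each of the 14 characters of ^*++^*#^*++^*# in place — ^*+ + ## ## ^*+ + ^*# ^*+ + ## ## ^*+ + ^*# — and concatenate.

^*++####^*++^*#^*++####^*++^*#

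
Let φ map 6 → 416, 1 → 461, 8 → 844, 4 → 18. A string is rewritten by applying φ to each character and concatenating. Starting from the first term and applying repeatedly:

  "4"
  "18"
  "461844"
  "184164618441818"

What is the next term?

46184418461416184164618441818461844461844

φ(184164618441818) expands symbol-by-symbol to 461 844 18 461 416 18 416 461 844 18 18 461 844 461 844; joining the 15 pieces gives the next term.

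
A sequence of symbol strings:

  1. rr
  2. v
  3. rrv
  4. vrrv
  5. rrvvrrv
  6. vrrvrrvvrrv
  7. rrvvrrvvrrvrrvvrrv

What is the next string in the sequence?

This is a Fibonacci-style word recurrence s(k) = s(k−2)·s(k−1): e.g. rr·v = rrv.
The next term joins vrrvrrvvrrv and rrvvrrvvrrvrrvvrrv.

vrrvrrvvrrvrrvvrrvvrrvrrvvrrv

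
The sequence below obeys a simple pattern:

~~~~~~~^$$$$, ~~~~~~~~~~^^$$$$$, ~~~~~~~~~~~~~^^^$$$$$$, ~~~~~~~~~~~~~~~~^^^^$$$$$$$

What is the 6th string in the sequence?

Reading off run lengths: ~ runs 7, 10, 13, 16; ^ runs 1, 2, 3, 4; $ runs 4, 5, 6, 7 — each is linear in n, where the shown terms are n = 2, 3, 4, 5.
Setting n = 7 gives 22, 6, 9 characters in each block.

~~~~~~~~~~~~~~~~~~~~~~^^^^^^$$$$$$$$$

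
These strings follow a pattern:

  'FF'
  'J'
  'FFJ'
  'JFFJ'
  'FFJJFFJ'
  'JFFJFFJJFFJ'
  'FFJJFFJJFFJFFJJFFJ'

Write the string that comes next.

Each term (from the third on) is the two preceding terms concatenated in order: term 3 = FF·J = FFJ.
So term 8 is JFFJFFJJFFJ·FFJJFFJJFFJFFJJFFJ.

JFFJFFJJFFJFFJJFFJJFFJFFJJFFJ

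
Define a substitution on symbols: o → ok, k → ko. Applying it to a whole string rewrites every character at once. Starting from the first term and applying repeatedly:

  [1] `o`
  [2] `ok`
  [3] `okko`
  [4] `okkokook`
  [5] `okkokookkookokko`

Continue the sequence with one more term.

Rewriting the 16 symbols of okkokookkookokko one by one yields ok ko ko ok ko ok ok ko ko ok ok ko ok ko ko ok; concatenated:

okkokookkookokkokookokkookkokook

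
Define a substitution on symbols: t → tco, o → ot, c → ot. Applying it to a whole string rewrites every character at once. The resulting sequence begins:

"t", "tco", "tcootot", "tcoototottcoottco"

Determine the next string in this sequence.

Rewriting the 17 symbols of tcoototottcoottco one by one yields tco ot ot ot tco ot tco ot tco tco ot ot ot tco tco ot ot; concatenated:

tcoototottcoottcoottcotcoototottcotcootot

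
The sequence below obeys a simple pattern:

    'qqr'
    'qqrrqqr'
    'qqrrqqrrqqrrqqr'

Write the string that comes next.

s(k+1) = s(k)·r·s(k) — each term doubles the last with 'r' between the halves.
Doubling qqrrqqrrqqrrqqr with 'r' between the halves:

qqrrqqrrqqrrqqrrqqrrqqrrqqrrqqr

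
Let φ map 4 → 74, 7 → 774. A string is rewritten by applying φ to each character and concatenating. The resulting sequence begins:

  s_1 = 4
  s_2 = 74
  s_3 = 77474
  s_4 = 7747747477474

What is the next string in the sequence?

Applying the rule to each of the 13 symbols of 7747747477474 gives the pieces 774 774 74 774 774 74 774 74 774 774 74 774 74, which concatenate to the answer.

7747747477477474774747747747477474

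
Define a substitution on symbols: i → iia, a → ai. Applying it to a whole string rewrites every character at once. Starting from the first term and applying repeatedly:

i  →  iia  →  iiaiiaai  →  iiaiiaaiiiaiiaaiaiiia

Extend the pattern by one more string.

Rewriting the 21 symbols of iiaiiaaiiiaiiaaiaiiia one by one yields iia iia ai iia iia ai ai iia iia iia ai iia iia ai ai iia ai iia iia iia ai; concatenated:

iiaiiaaiiiaiiaaiaiiiaiiaiiaaiiiaiiaaiaiiiaaiiiaiiaiiaai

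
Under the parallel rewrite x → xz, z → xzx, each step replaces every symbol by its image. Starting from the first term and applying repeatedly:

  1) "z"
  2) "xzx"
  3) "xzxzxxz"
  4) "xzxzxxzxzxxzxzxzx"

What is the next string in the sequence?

xzxzxxzxzxxzxzxzxxzxzxxzxzxzxxzxzxxzxzxxz

φ(xzxzxxzxzxxzxzxzx) expands symbol-by-symbol to xz xzx xz xzx xz xz xzx xz xzx xz xz xzx xz xzx xz xzx xz; joining the 17 pieces gives the next term.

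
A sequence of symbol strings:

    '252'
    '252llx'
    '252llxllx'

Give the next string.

252llxllxllx

Each term is the previous one with llx appended.
So the next term is 252llxllx·llx.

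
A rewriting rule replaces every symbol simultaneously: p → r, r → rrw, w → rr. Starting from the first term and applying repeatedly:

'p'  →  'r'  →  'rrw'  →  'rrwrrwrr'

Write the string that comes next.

rrwrrwrrrrwrrwrrrrwrrw

Expanding rrwrrwrr: r→rrw, r→rrw, w→rr, r→rrw, r→rrw, w→rr, r→rrw, r→rrw. Concatenated: rrw rrw rr rrw rrw rr rrw rrw.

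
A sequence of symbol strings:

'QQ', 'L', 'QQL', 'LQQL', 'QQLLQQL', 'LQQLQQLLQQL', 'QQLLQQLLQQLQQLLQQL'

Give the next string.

LQQLQQLLQQLQQLLQQLLQQLQQLLQQL

Each term (from the third on) is the two preceding terms concatenated in order: term 3 = QQ·L = QQL.
So term 8 is LQQLQQLLQQL·QQLLQQLLQQLQQLLQQL.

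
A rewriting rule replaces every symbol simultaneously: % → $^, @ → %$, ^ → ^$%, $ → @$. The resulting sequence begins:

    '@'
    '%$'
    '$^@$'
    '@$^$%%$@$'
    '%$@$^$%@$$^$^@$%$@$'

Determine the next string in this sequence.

$^@$%$@$^$%@$$^%$@$@$^$%@$^$%%$@$$^@$%$@$

Applying the rule to each of the 19 symbols of %$@$^$%@$$^$^@$%$@$ gives the pieces $^ @$ %$ @$ ^$% @$ $^ %$ @$ @$ ^$% @$ ^$% %$ @$ $^ @$ %$ @$, which concatenate to the answer.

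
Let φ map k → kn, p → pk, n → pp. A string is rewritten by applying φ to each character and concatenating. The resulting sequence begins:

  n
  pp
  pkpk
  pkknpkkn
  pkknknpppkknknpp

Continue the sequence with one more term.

pkknknppknpppkpkpkknknppknpppkpk

Applying the rule to each of the 16 symbols of pkknknpppkknknpp gives the pieces pk kn kn pp kn pp pk pk pk kn kn pp kn pp pk pk, which concatenate to the answer.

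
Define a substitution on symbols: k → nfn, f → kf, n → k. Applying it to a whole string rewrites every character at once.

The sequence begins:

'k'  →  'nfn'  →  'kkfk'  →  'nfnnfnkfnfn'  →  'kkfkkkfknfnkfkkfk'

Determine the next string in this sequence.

nfnnfnkfnfnnfnnfnkfnfnkkfknfnkfnfnnfnkfnfn

φ(kkfkkkfknfnkfkkfk) expands symbol-by-symbol to nfn nfn kf nfn nfn nfn kf nfn k kf k nfn kf nfn nfn kf nfn; joining the 17 pieces gives the next term.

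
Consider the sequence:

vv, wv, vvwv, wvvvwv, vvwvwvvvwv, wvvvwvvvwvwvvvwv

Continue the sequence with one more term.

vvwvwvvvwvwvvvwvvvwvwvvvwv

This is a Fibonacci-style word recurrence s(k) = s(k−2)·s(k−1): e.g. vv·wv = vvwv.
The next term joins vvwvwvvvwv and wvvvwvvvwvwvvvwv.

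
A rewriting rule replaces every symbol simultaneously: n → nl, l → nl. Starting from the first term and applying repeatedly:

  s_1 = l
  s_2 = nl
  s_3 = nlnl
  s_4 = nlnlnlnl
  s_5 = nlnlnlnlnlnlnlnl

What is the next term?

nlnlnlnlnlnlnlnlnlnlnlnlnlnlnlnl

φ(nlnlnlnlnlnlnlnl) expands symbol-by-symbol to nl nl nl nl nl nl nl nl nl nl nl nl nl nl nl nl; joining the 16 pieces gives the next term.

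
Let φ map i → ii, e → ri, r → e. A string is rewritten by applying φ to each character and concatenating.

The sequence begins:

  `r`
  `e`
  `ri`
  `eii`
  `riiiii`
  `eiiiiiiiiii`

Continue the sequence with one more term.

Apply φ to eiiiiiiiiii symbol by symbol: e→ri, i→ii, i→ii, i→ii, i→ii, i→ii, i→ii, i→ii, i→ii, i→ii, i→ii; joined: ri ii ii ii ii ii ii ii ii ii ii.

riiiiiiiiiiiiiiiiiiiii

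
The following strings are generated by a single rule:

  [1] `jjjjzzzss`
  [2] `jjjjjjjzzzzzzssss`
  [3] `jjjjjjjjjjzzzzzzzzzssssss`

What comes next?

jjjjjjjjjjjjjzzzzzzzzzzzzssssssss

Reading off run lengths: j runs 4, 7, 10; z runs 3, 6, 9; s runs 2, 4, 6 — each is linear in n (n = 1, 2, …).
Setting n = 4 gives 13, 12, 8 characters in each block.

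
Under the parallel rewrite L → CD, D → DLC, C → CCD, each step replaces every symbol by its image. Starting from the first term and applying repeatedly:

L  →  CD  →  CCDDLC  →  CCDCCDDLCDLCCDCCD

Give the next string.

Rewriting the 17 symbols of CCDCCDDLCDLCCDCCD one by one yields CCD CCD DLC CCD CCD DLC DLC CD CCD DLC CD CCD CCD DLC CCD CCD DLC; concatenated:

CCDCCDDLCCCDCCDDLCDLCCDCCDDLCCDCCDCCDDLCCCDCCDDLC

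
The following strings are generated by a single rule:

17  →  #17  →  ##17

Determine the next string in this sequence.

Each term is the previous one with # prepended.
One more step from ##17 gives the answer.

###17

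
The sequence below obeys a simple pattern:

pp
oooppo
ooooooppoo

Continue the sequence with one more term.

s(k+1) = ooo·s(k)·o, so each term gains ooo as a prefix and o as a suffix.
Applying this once more to ooooooppoo:

oooooooooppooo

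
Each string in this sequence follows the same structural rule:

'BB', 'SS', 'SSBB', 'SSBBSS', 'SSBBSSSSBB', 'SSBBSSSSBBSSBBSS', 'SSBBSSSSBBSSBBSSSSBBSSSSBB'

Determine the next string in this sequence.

This is a Fibonacci-style word recurrence s(k) = s(k−1)·s(k−2): e.g. SS·BB = SSBB.
So term 8 is SSBBSSSSBBSSBBSSSSBBSSSSBB·SSBBSSSSBBSSBBSS.

SSBBSSSSBBSSBBSSSSBBSSSSBBSSBBSSSSBBSSBBSS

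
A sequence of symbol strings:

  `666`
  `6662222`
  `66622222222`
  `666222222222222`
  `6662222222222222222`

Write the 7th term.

Every step adds 2222 to the end: s(k+1) = s(k)·2222.
From 6662222222222222222, 2 further steps: 6662222222222222222 → 66622222222222222222222 → (answer).

666222222222222222222222222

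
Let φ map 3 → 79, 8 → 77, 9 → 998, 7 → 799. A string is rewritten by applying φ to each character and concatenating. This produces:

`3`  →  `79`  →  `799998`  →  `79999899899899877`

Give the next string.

79999899899899877998998779989987799899877799799

Replace each of the 17 characters of 79999899899899877 in place — 799 998 998 998 998 77 998 998 77 998 998 77 998 998 77 799 799 — and concatenate.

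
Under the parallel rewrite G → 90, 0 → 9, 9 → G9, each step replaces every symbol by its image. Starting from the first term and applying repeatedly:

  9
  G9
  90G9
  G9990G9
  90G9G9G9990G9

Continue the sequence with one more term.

Applying the rule to each of the 13 symbols of 90G9G9G9990G9 gives the pieces G9 9 90 G9 90 G9 90 G9 G9 G9 9 90 G9, which concatenate to the answer.

G9990G990G990G9G9G9990G9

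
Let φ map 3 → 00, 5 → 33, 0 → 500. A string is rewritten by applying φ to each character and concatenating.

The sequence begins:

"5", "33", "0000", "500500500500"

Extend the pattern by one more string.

33500500335005003350050033500500

Expanding 500500500500: 5→33, 0→500, 0→500, 5→33, 0→500, 0→500, 5→33, 0→500, 0→500, 5→33, 0→500, 0→500. Concatenated: 33 500 500 33 500 500 33 500 500 33 500 500.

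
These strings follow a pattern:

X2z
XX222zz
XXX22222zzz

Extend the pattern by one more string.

XXXX2222222zzzz

Each string has the form X^{n} 2^{2n-1} z^{n} (n = 1, 2, …).
At n = 4 the blocks have lengths 4, 7, 4.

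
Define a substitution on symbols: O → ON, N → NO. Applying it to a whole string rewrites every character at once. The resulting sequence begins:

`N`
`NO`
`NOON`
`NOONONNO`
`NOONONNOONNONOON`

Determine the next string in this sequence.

φ(NOONONNOONNONOON) expands symbol-by-symbol to NO ON ON NO ON NO NO ON ON NO NO ON NO ON ON NO; joining the 16 pieces gives the next term.

NOONONNOONNONOONONNONOONNOONONNO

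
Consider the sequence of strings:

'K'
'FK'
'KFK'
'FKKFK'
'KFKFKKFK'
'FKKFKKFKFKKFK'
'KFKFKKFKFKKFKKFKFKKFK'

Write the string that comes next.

Each term (from the third on) is the two preceding terms concatenated in order: term 3 = K·FK = KFK.
Continuing: FKKFKKFKFKKFK · KFKFKKFKFKKFKKFKFKKFK gives term 8.

FKKFKKFKFKKFKKFKFKKFKFKKFKKFKFKKFK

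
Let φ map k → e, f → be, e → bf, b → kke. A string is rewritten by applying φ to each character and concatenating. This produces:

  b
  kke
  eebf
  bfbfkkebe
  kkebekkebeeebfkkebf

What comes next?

φ(kkebekkebeeebfkkebf) expands symbol-by-symbol to e e bf kke bf e e bf kke bf bf bf kke be e e bf kke be; joining the 19 pieces gives the next term.

eebfkkebfeebfkkebfbfbfkkebeeebfkkebe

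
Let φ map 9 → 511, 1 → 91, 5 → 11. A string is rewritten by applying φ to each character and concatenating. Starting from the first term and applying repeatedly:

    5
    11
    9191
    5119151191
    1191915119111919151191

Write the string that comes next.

φ(1191915119111919151191) expands symbol-by-symbol to 91 91 511 91 511 91 11 91 91 511 91 91 91 511 91 511 91 11 91 91 511 91; joining the 22 pieces gives the next term.

91915119151191119191511919191511915119111919151191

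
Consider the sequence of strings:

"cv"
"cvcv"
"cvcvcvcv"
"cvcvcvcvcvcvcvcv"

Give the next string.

Each string is two copies of the previous one concatenated.
One more doubling of cvcvcvcvcvcvcvcv gives the answer.

cvcvcvcvcvcvcvcvcvcvcvcvcvcvcvcv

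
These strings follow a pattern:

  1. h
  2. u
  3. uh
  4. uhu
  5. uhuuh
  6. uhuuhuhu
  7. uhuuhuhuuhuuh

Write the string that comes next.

Each term (from the third on) is the previous term followed by the one before it: term 3 = u·h = uh.
The next term joins uhuuhuhuuhuuh and uhuuhuhu.

uhuuhuhuuhuuhuhuuhuhu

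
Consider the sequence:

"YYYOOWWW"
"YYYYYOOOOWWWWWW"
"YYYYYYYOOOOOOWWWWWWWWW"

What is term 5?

Term n consists of 2n+1 Y's, followed by 2n O's, followed by 3n W's (n = 1, 2, …).
For term 5, n = 5, so the run lengths are 11, 10, 15.

YYYYYYYYYYYOOOOOOOOOOWWWWWWWWWWWWWWW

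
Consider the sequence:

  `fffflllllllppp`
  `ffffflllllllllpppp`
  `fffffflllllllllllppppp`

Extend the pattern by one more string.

Each string has the form f^{n+1} l^{2n+1} p^{n}, where the shown terms are n = 3, 4, 5.
For the next term, n = 6, so the run lengths are 7, 13, 6.

ffffffflllllllllllllpppppp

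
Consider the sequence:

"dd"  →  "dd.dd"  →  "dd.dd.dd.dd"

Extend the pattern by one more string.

s(k+1) = s(k)·.·s(k) — each term doubles the last with '.' between the halves.
Doubling dd.dd.dd.dd with '.' between the halves:

dd.dd.dd.dd.dd.dd.dd.dd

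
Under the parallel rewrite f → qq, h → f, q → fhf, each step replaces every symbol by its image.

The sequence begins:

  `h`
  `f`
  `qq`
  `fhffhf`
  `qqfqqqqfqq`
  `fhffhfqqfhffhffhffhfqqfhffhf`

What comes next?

φ(fhffhfqqfhffhffhffhfqqfhffhf) expands symbol-by-symbol to qq f qq qq f qq fhf fhf qq f qq qq f qq qq f qq qq f qq fhf fhf qq f qq qq f qq; joining the 28 pieces gives the next term.

qqfqqqqfqqfhffhfqqfqqqqfqqqqfqqqqfqqfhffhfqqfqqqqfqq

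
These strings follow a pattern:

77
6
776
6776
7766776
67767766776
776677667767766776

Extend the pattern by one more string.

From term 3 onward, concatenate the second-to-last term with the last: 77·6 = 776, 6·776 = 6776, …
The next term joins 67767766776 and 776677667767766776.

67767766776776677667767766776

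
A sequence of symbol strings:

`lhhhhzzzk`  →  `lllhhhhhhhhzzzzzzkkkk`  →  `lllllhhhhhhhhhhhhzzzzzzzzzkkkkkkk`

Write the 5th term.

Each string has the form l^{2n-1} h^{4n} z^{3n} k^{3n-2} (n = 1, 2, …).
Setting n = 5 gives 9, 20, 15, 13 characters in each block.

lllllllllhhhhhhhhhhhhhhhhhhhhzzzzzzzzzzzzzzzkkkkkkkkkkkkk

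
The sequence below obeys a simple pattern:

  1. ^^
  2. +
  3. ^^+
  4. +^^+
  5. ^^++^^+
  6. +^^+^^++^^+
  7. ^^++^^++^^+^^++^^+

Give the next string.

+^^+^^++^^+^^++^^++^^+^^++^^+

Each term (from the third on) is the two preceding terms concatenated in order: term 3 = ^^·+ = ^^+.
Continuing: +^^+^^++^^+ · ^^++^^++^^+^^++^^+ gives term 8.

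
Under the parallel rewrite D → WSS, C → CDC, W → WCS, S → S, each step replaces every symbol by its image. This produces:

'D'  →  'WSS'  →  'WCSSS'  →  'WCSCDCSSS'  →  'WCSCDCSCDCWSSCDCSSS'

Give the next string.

WCSCDCSCDCWSSCDCSCDCWSSCDCWCSSSCDCWSSCDCSSS

φ(WCSCDCSCDCWSSCDCSSS) expands symbol-by-symbol to WCS CDC S CDC WSS CDC S CDC WSS CDC WCS S S CDC WSS CDC S S S; joining the 19 pieces gives the next term.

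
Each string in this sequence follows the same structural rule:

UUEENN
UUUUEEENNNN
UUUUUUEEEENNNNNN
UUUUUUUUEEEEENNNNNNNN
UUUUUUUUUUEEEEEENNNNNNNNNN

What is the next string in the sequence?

Each string has the form U^{2n} E^{n+1} N^{2n} (n = 1, 2, …).
Setting n = 6 gives 12, 7, 12 characters in each block.

UUUUUUUUUUUUEEEEEEENNNNNNNNNNNN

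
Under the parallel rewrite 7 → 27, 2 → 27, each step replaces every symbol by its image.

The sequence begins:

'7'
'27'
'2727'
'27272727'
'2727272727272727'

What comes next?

27272727272727272727272727272727

φ(2727272727272727) expands symbol-by-symbol to 27 27 27 27 27 27 27 27 27 27 27 27 27 27 27 27; joining the 16 pieces gives the next term.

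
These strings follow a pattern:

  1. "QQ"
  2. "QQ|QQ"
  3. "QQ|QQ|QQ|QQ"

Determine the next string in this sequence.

Each string is two copies of the previous one joined by '|'.
One more doubling of QQ|QQ|QQ|QQ gives the answer.

QQ|QQ|QQ|QQ|QQ|QQ|QQ|QQ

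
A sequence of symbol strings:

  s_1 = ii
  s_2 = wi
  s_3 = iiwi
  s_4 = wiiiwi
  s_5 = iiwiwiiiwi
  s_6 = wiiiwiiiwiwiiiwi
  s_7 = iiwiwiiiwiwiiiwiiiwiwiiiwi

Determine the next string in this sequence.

wiiiwiiiwiwiiiwiiiwiwiiiwiwiiiwiiiwiwiiiwi

From term 3 onward, concatenate the second-to-last term with the last: ii·wi = iiwi, wi·iiwi = wiiiwi, …
Continuing: wiiiwiiiwiwiiiwi · iiwiwiiiwiwiiiwiiiwiwiiiwi gives term 8.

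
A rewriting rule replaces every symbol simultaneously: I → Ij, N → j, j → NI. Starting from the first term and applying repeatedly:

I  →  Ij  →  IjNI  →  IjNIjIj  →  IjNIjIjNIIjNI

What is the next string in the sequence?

Rewriting the 13 symbols of IjNIjIjNIIjNI one by one yields Ij NI j Ij NI Ij NI j Ij Ij NI j Ij; concatenated:

IjNIjIjNIIjNIjIjIjNIjIj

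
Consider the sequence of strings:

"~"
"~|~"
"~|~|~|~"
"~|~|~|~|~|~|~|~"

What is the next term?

Every step duplicates the string with '|' between the halves.
Doubling ~|~|~|~|~|~|~|~ with '|' between the halves:

~|~|~|~|~|~|~|~|~|~|~|~|~|~|~|~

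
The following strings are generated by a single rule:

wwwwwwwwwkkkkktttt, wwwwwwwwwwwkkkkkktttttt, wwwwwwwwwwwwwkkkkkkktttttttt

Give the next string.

wwwwwwwwwwwwwwwkkkkkkkktttttttttt

Reading off run lengths: w runs 9, 11, 13; k runs 5, 6, 7; t runs 4, 6, 8 — each is linear in n, where the shown terms are n = 3, 4, 5.
For the next term, n = 6, so the run lengths are 15, 8, 10.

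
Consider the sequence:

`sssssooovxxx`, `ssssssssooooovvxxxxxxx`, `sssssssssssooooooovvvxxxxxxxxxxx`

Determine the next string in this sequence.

ssssssssssssssooooooooovvvvxxxxxxxxxxxxxxx

Term n consists of 3n+2 s's, followed by 2n+1 o's, followed by n v's, followed by 4n-1 x's (n = 1, 2, …).
For the next term, n = 4, so the run lengths are 14, 9, 4, 15.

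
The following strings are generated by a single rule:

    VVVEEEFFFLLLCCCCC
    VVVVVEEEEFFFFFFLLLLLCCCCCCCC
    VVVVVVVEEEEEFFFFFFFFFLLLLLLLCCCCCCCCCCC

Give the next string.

VVVVVVVVVEEEEEEFFFFFFFFFFFFLLLLLLLLLCCCCCCCCCCCCCC

Each string has the form V^{2n+1} E^{n+2} F^{3n} L^{2n+1} C^{3n+2} (n = 1, 2, …).
Setting n = 4 gives 9, 6, 12, 9, 14 characters in each block.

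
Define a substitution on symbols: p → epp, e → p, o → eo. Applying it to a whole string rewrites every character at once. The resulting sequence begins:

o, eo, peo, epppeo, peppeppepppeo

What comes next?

Applying the rule to each of the 13 symbols of peppeppepppeo gives the pieces epp p epp epp p epp epp p epp epp epp p eo, which concatenate to the answer.

epppeppepppeppepppeppeppepppeo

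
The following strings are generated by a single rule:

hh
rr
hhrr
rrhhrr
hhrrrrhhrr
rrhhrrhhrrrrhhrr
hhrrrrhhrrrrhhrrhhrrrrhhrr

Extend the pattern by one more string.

This is a Fibonacci-style word recurrence s(k) = s(k−2)·s(k−1): e.g. hh·rr = hhrr.
So term 8 is rrhhrrhhrrrrhhrr·hhrrrrhhrrrrhhrrhhrrrrhhrr.

rrhhrrhhrrrrhhrrhhrrrrhhrrrrhhrrhhrrrrhhrr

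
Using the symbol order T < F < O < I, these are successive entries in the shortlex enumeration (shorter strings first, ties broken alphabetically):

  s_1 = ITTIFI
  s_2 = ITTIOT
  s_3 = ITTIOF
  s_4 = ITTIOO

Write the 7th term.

ITTIIF

Continuing the enumeration 3 steps past ITTIOO: ITTIOO → ITTIOI → ITTIIT → (answer).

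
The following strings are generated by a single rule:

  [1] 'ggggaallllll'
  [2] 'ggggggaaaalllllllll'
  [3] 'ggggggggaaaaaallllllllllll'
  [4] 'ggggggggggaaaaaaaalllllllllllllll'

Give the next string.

ggggggggggggaaaaaaaaaallllllllllllllllll

Reading off run lengths: g runs 4, 6, 8, 10; a runs 2, 4, 6, 8; l runs 6, 9, 12, 15 — each is linear in n, where the shown terms are n = 2, 3, 4, 5.
For the next term, n = 6, so the run lengths are 12, 10, 18.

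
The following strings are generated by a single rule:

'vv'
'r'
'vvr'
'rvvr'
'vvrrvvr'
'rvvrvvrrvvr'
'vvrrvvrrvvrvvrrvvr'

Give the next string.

rvvrvvrrvvrvvrrvvrrvvrvvrrvvr

This is a Fibonacci-style word recurrence s(k) = s(k−2)·s(k−1): e.g. vv·r = vvr.
So term 8 is rvvrvvrrvvr·vvrrvvrrvvrvvrrvvr.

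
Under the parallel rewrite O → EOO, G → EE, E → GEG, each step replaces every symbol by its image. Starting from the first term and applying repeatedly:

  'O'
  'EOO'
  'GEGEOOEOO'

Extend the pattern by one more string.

EEGEGEEGEGEOOEOOGEGEOOEOO

Apply φ to GEGEOOEOO symbol by symbol: G→EE, E→GEG, G→EE, E→GEG, O→EOO, O→EOO, E→GEG, O→EOO, O→EOO; joined: EE GEG EE GEG EOO EOO GEG EOO EOO.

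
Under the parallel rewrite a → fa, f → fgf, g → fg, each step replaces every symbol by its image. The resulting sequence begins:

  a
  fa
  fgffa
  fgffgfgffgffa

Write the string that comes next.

Rewriting the 13 symbols of fgffgfgffgffa one by one yields fgf fg fgf fgf fg fgf fg fgf fgf fg fgf fgf fa; concatenated:

fgffgfgffgffgfgffgfgffgffgfgffgffa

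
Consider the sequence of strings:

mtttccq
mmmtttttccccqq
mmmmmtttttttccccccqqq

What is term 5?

The n-th term is 2n-1 m's then 2n+1 t's then 2n c's then n q's (n = 1, 2, …).
For term 5, n = 5, so the run lengths are 9, 11, 10, 5.

mmmmmmmmmtttttttttttccccccccccqqqqq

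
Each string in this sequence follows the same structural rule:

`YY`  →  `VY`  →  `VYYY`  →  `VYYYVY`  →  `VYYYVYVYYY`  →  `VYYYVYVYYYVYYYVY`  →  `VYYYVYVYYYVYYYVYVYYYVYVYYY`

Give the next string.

VYYYVYVYYYVYYYVYVYYYVYVYYYVYYYVYVYYYVYYYVY

Each term (from the third on) is the previous term followed by the one before it: term 3 = VY·YY = VYYY.
So term 8 is VYYYVYVYYYVYYYVYVYYYVYVYYY·VYYYVYVYYYVYYYVY.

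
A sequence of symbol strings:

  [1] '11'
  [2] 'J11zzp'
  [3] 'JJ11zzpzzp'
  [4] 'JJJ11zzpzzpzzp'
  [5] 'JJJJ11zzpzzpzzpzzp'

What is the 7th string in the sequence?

JJJJJJ11zzpzzpzzpzzpzzpzzp

Each term wraps the previous one in J on the left and zzp on the right.
From JJJJ11zzpzzpzzpzzp, 2 further steps: JJJJ11zzpzzpzzpzzp → JJJJJ11zzpzzpzzpzzpzzp → (answer).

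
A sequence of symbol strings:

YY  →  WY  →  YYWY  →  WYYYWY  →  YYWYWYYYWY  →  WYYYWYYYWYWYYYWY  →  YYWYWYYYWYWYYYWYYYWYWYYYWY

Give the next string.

Each term (from the third on) is the two preceding terms concatenated in order: term 3 = YY·WY = YYWY.
So term 8 is WYYYWYYYWYWYYYWY·YYWYWYYYWYWYYYWYYYWYWYYYWY.

WYYYWYYYWYWYYYWYYYWYWYYYWYWYYYWYYYWYWYYYWY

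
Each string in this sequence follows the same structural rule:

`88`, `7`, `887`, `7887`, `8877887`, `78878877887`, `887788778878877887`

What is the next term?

78878877887887788778878877887

From term 3 onward, concatenate the second-to-last term with the last: 88·7 = 887, 7·887 = 7887, …
The next term joins 78878877887 and 887788778878877887.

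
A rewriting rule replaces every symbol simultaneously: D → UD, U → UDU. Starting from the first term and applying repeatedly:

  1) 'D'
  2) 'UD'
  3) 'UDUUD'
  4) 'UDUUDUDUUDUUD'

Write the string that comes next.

Applying the rule to each of the 13 symbols of UDUUDUDUUDUUD gives the pieces UDU UD UDU UDU UD UDU UD UDU UDU UD UDU UDU UD, which concatenate to the answer.

UDUUDUDUUDUUDUDUUDUDUUDUUDUDUUDUUD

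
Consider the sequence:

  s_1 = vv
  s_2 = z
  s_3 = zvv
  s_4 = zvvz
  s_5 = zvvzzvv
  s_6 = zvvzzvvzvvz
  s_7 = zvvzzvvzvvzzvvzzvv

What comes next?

Each term (from the third on) is the previous term followed by the one before it: term 3 = z·vv = zvv.
The next term joins zvvzzvvzvvzzvvzzvv and zvvzzvvzvvz.

zvvzzvvzvvzzvvzzvvzvvzzvvzvvz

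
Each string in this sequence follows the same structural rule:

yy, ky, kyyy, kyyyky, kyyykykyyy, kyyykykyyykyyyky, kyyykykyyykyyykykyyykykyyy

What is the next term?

kyyykykyyykyyykykyyykykyyykyyykykyyykyyyky

This is a Fibonacci-style word recurrence s(k) = s(k−1)·s(k−2): e.g. ky·yy = kyyy.
So term 8 is kyyykykyyykyyykykyyykykyyy·kyyykykyyykyyyky.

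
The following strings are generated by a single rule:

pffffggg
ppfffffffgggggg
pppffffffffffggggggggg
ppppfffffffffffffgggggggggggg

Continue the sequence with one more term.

pppppffffffffffffffffggggggggggggggg

Reading off run lengths: p runs 1, 2, 3, 4; f runs 4, 7, 10, 13; g runs 3, 6, 9, 12 — each is linear in n (n = 1, 2, …).
Setting n = 5 gives 5, 16, 15 characters in each block.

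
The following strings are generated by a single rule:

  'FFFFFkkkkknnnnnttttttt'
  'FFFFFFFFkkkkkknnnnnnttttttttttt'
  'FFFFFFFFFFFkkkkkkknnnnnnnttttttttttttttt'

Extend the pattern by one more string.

FFFFFFFFFFFFFFkkkkkkkknnnnnnnnttttttttttttttttttt

Reading off run lengths: F runs 5, 8, 11; k runs 5, 6, 7; n runs 5, 6, 7; t runs 7, 11, 15 — each is linear in n, where the shown terms are n = 2, 3, 4.
For the next term, n = 5, so the run lengths are 14, 8, 8, 19.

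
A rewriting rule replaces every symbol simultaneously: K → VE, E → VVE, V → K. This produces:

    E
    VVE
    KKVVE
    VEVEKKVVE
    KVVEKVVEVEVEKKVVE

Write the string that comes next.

VEKKVVEVEKKVVEKVVEKVVEVEVEKKVVE

Applying the rule to each of the 17 symbols of KVVEKVVEVEVEKKVVE gives the pieces VE K K VVE VE K K VVE K VVE K VVE VE VE K K VVE, which concatenate to the answer.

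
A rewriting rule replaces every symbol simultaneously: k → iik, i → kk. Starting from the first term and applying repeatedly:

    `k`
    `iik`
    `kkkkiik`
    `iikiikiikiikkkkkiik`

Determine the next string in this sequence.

kkkkiikkkkkiikkkkkiikkkkkiikiikiikiikiikkkkkiik

Applying the rule to each of the 19 symbols of iikiikiikiikkkkkiik gives the pieces kk kk iik kk kk iik kk kk iik kk kk iik iik iik iik iik kk kk iik, which concatenate to the answer.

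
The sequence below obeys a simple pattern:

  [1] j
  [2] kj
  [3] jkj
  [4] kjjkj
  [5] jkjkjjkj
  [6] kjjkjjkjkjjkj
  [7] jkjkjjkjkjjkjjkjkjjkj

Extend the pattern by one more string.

This is a Fibonacci-style word recurrence s(k) = s(k−2)·s(k−1): e.g. j·kj = jkj.
Continuing: kjjkjjkjkjjkj · jkjkjjkjkjjkjjkjkjjkj gives term 8.

kjjkjjkjkjjkjjkjkjjkjkjjkjjkjkjjkj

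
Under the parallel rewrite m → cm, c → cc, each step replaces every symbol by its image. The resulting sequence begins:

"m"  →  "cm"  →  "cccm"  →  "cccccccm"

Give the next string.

cccccccccccccccm

Apply φ to cccccccm symbol by symbol: c→cc, c→cc, c→cc, c→cc, c→cc, c→cc, c→cc, m→cm; joined: cc cc cc cc cc cc cc cm.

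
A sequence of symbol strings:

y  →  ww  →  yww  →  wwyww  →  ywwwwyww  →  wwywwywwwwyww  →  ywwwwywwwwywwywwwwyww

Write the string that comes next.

This is a Fibonacci-style word recurrence s(k) = s(k−2)·s(k−1): e.g. y·ww = yww.
Continuing: wwywwywwwwyww · ywwwwywwwwywwywwwwyww gives term 8.

wwywwywwwwywwywwwwywwwwywwywwwwyww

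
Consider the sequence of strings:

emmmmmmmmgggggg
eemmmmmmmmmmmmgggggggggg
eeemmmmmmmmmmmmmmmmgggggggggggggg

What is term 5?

eeeeemmmmmmmmmmmmmmmmmmmmmmmmgggggggggggggggggggggg

Each string has the form e^{n-1} m^{4n} g^{4n-2}, where the shown terms are n = 2, 3, 4.
Setting n = 6 gives 5, 24, 22 characters in each block.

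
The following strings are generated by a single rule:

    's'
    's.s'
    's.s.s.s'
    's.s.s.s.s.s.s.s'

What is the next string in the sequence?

Every step duplicates the string with '.' between the halves.
Doubling s.s.s.s.s.s.s.s with '.' between the halves:

s.s.s.s.s.s.s.s.s.s.s.s.s.s.s.s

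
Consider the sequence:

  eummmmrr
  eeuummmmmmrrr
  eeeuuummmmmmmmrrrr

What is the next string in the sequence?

Each string has the form e^{n} u^{n} m^{2n+2} r^{n+1} (n = 1, 2, …).
At n = 4 the blocks have lengths 4, 4, 10, 5.

eeeeuuuummmmmmmmmmrrrrr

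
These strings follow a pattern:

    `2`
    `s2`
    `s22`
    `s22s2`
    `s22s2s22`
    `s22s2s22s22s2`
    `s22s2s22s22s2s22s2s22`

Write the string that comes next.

s22s2s22s22s2s22s2s22s22s2s22s22s2

This is a Fibonacci-style word recurrence s(k) = s(k−1)·s(k−2): e.g. s2·2 = s22.
Continuing: s22s2s22s22s2s22s2s22 · s22s2s22s22s2 gives term 8.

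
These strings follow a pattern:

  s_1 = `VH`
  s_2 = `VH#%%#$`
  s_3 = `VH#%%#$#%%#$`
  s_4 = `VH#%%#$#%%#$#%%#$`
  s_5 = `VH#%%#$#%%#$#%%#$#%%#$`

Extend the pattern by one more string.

The strings grow by a fixed suffix #%%#$ each time.
Applying this once more to VH#%%#$#%%#$#%%#$#%%#$:

VH#%%#$#%%#$#%%#$#%%#$#%%#$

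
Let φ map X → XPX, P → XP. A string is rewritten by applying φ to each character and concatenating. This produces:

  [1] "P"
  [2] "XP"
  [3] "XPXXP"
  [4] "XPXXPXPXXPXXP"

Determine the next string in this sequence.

XPXXPXPXXPXXPXPXXPXPXXPXXPXPXXPXXP

Replace each of the 13 characters of XPXXPXPXXPXXP in place — XPX XP XPX XPX XP XPX XP XPX XPX XP XPX XPX XP — and concatenate.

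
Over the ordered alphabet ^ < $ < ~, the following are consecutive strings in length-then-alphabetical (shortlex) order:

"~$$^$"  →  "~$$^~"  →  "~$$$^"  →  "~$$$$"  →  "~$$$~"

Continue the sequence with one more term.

The successor of ~$$$~ increments the rightmost position that isn't already ~ and resets every position after it to ^.

~$$~^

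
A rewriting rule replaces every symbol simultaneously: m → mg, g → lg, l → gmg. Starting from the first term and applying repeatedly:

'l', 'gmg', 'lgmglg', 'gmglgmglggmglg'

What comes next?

Replace each of the 14 characters of gmglgmglggmglg in place — lg mg lg gmg lg mg lg gmg lg lg mg lg gmg lg — and concatenate.

lgmglggmglgmglggmglglgmglggmglg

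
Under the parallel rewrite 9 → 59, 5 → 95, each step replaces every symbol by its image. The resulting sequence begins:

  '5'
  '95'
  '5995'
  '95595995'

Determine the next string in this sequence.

Rewriting each symbol of 95595995: 9→59, 5→95, 5→95, 9→59, 5→95, 9→59, 9→59, 5→95, which concatenates to 59 95 95 59 95 59 59 95.

5995955995595995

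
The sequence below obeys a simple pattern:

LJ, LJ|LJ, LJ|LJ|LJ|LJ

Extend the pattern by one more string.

Every step duplicates the string with '|' between the halves.
So the next term is two copies of LJ|LJ|LJ|LJ with '|' between the halves.

LJ|LJ|LJ|LJ|LJ|LJ|LJ|LJ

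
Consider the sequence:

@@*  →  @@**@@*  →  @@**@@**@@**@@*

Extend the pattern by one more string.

@@**@@**@@**@@**@@**@@**@@**@@*

s(k+1) = s(k)·*·s(k) — each term doubles the last with '*' between the halves.
So the next term is two copies of @@**@@**@@**@@* with '*' between the halves.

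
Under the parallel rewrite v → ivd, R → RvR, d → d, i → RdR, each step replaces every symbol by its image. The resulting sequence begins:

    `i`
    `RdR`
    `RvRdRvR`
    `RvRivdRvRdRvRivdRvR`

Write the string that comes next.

Rewriting the 19 symbols of RvRivdRvRdRvRivdRvR one by one yields RvR ivd RvR RdR ivd d RvR ivd RvR d RvR ivd RvR RdR ivd d RvR ivd RvR; concatenated:

RvRivdRvRRdRivddRvRivdRvRdRvRivdRvRRdRivddRvRivdRvR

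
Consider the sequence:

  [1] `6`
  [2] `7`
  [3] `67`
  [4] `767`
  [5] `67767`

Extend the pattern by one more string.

76767767

From term 3 onward, concatenate the second-to-last term with the last: 6·7 = 67, 7·67 = 767, …
The next term joins 767 and 67767.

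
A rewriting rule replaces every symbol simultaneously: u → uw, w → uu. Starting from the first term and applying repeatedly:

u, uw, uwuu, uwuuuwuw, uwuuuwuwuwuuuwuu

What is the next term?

Rewriting the 16 symbols of uwuuuwuwuwuuuwuu one by one yields uw uu uw uw uw uu uw uu uw uu uw uw uw uu uw uw; concatenated:

uwuuuwuwuwuuuwuuuwuuuwuwuwuuuwuw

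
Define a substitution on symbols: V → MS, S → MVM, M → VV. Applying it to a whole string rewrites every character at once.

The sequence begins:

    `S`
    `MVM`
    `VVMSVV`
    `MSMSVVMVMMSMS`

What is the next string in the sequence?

Applying the rule to each of the 13 symbols of MSMSVVMVMMSMS gives the pieces VV MVM VV MVM MS MS VV MS VV VV MVM VV MVM, which concatenate to the answer.

VVMVMVVMVMMSMSVVMSVVVVMVMVVMVM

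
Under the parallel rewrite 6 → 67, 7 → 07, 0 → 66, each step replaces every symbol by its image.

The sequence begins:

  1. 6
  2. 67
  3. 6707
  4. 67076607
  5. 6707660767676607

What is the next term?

Replace each of the 16 characters of 6707660767676607 in place — 67 07 66 07 67 67 66 07 67 07 67 07 67 67 66 07 — and concatenate.

67076607676766076707670767676607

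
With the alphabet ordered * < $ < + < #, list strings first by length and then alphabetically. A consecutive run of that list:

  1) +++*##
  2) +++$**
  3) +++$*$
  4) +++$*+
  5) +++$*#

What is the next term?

Find the rightmost character of +++$*# below #, bump it to the next letter, and reset everything to its right to *.

+++$$*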